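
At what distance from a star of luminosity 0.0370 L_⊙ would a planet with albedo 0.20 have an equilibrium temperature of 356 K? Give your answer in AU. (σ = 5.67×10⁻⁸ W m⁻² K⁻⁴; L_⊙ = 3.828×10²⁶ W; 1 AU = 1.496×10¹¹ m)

d ≈ 0.105 AU

L = 0.0370 × 3.828×10²⁶ = 1.42×10²⁵ W.
From T_eq⁴ = L(1−A)/(16πσd²): d = √[L(1−A)/(16πσT_eq⁴)].
d = √[1.42×10²⁵ × 0.80 / (16π × 5.67×10⁻⁸ × (356)⁴)] = 1.57×10¹⁰ m = 0.105 AU.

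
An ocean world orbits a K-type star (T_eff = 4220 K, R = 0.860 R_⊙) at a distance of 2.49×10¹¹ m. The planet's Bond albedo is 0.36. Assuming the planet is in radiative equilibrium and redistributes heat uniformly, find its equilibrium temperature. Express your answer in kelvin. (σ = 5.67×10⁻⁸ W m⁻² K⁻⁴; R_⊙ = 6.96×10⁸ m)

T_eq ≈ 131 K

R_⋆ = 0.860 × 6.96×10⁸ = 5.99×10⁸ m.
L = 4πR_⋆²σT_⋆⁴ = 4π(5.99×10⁸)² × 5.67×10⁻⁸ × (4220)⁴ = 8.10×10²⁵ W.
S = L/(4πd²) = 104 W m⁻².
Energy balance: absorbed = emitted ⇒ πR²·S(1−A) = 4πR²·σT_eq⁴, so T_eq⁴ = S(1−A)/(4σ).
T_eq = [104 × 0.64 / (4 × 5.67×10⁻⁸)]^(1/4) = (2.93×10⁸)^(1/4) = 131 K.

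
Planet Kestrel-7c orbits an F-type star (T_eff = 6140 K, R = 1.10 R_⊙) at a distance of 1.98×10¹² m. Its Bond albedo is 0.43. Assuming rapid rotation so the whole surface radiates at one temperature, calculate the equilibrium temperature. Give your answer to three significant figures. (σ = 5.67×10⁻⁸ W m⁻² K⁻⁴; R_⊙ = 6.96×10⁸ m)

T_eq ≈ 74.2 K

R_⋆ = 1.10 × 6.96×10⁸ = 7.66×10⁸ m.
L = 4πR_⋆²σT_⋆⁴ = 4π(7.66×10⁸)² × 5.67×10⁻⁸ × (6140)⁴ = 5.94×10²⁶ W.
S = L/(4πd²) = 12.0 W m⁻².
Energy balance: absorbed = emitted ⇒ πR²·S(1−A) = 4πR²·σT_eq⁴, so T_eq⁴ = S(1−A)/(4σ).
T_eq = [12.0 × 0.57 / (4 × 5.67×10⁻⁸)]^(1/4) = (3.03×10⁷)^(1/4) = 74.2 K.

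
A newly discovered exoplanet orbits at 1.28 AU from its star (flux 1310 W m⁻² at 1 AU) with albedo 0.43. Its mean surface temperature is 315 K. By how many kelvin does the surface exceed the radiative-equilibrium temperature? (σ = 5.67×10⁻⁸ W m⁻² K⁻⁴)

S = 1310/1.28² = 799.6 W m⁻².
T_eq = [S(1−A)/(4σ)]^(1/4) = [799.6×0.57/(4×5.67×10⁻⁸)]^(1/4) = 211.7 K.
ΔT = T_surf − T_eq = 315 − 211.7.

ΔT ≈ 103.3 K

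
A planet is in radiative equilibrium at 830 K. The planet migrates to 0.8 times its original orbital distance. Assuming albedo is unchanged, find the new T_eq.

T_eq ∝ L^(1/4) · d^(−1/2).
T′ = 830 / 0.8^(1/2) = 928 K.

T_eq ≈ 928 K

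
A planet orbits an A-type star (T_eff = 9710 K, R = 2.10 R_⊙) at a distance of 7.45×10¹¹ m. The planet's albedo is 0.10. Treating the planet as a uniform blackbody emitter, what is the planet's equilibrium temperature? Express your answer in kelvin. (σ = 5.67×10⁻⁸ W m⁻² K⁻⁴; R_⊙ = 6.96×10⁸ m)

T_eq ≈ 296 K

R_⋆ = 2.10 × 6.96×10⁸ = 1.46×10⁹ m.
L = 4πR_⋆²σT_⋆⁴ = 4π(1.46×10⁹)² × 5.67×10⁻⁸ × (9710)⁴ = 1.35×10²⁸ W.
S = L/(4πd²) = 1940 W m⁻².
Energy balance: absorbed = emitted ⇒ πR²·S(1−A) = 4πR²·σT_eq⁴, so T_eq⁴ = S(1−A)/(4σ).
T_eq = [1940 × 0.90 / (4 × 5.67×10⁻⁸)]^(1/4) = (7.70×10⁹)^(1/4) = 296 K.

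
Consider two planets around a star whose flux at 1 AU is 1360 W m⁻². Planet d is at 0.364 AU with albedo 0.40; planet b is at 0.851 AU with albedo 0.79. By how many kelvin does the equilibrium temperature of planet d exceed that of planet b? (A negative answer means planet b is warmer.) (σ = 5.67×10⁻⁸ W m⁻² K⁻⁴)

T_eq = [S₀(1−A)/(4σd²)]^(1/4), so T ∝ (1−A)^(1/4) / √d.
T₁ = [1360×0.60/(4×5.67×10⁻⁸×0.364²)]^(1/4) = 405.94 K.
T₂ = [1360×0.21/(4×5.67×10⁻⁸×0.851²)]^(1/4) = 204.20 K.

ΔT ≈ 201.7 K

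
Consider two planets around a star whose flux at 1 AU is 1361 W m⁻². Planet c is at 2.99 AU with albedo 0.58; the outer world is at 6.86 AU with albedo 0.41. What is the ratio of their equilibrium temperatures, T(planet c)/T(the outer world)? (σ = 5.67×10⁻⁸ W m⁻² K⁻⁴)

T_eq = [S₀(1−A)/(4σd²)]^(1/4), so T ∝ (1−A)^(1/4) / √d.
T₁ = [1361×0.42/(4×5.67×10⁻⁸×2.99²)]^(1/4) = 129.58 K.
T₂ = [1361×0.59/(4×5.67×10⁻⁸×6.86²)]^(1/4) = 93.13 K.

T₁/T₂ ≈ 1.391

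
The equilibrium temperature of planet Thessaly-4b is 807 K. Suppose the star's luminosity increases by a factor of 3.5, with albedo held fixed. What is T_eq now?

T_eq ≈ 1100 K

T_eq ∝ L^(1/4) · d^(−1/2).
T′ = 807 × 3.5^(1/4) = 1100 K.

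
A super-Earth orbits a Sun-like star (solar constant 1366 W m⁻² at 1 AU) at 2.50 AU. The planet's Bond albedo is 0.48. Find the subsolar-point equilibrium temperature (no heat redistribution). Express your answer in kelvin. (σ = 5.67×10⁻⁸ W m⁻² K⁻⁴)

Flux at 2.50 AU: S = 1366/2.50² = 219 W m⁻².
At the subsolar point the surface absorbs S(1−A) and emits σT⁴ per unit area — no factor of 4, since only the local patch is in balance.
T = [219 × 0.52 / 5.67×10⁻⁸]^(1/4) = (2.00×10⁹)^(1/4) = 212 K.

T_ss ≈ 212 K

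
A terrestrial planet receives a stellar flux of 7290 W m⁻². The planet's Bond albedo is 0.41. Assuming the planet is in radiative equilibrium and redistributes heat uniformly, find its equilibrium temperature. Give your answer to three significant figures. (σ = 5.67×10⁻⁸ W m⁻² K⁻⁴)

Energy balance: absorbed = emitted ⇒ πR²·S(1−A) = 4πR²·σT_eq⁴, so T_eq⁴ = S(1−A)/(4σ).
T_eq = [7290 × 0.59 / (4 × 5.67×10⁻⁸)]^(1/4) = (1.90×10¹⁰)^(1/4) = 371 K.

T_eq ≈ 371 K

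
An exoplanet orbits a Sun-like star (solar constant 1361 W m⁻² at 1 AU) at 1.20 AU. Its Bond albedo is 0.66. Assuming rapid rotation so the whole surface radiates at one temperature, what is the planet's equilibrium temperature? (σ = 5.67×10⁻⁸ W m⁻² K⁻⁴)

Flux at 1.20 AU: S = 1361/1.20² = 945 W m⁻².
Energy balance: absorbed = emitted ⇒ πR²·S(1−A) = 4πR²·σT_eq⁴, so T_eq⁴ = S(1−A)/(4σ).
T_eq = [945 × 0.34 / (4 × 5.67×10⁻⁸)]^(1/4) = (1.42×10⁹)^(1/4) = 194 K.

T_eq ≈ 194 K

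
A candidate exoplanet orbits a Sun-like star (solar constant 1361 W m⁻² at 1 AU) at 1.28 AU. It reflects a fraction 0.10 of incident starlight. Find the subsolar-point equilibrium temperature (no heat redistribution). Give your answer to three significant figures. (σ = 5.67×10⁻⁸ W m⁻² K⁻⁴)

Flux at 1.28 AU: S = 1361/1.28² = 831 W m⁻².
At the subsolar point the surface absorbs S(1−A) and emits σT⁴ per unit area — no factor of 4, since only the local patch is in balance.
T = [831 × 0.90 / 5.67×10⁻⁸]^(1/4) = (1.32×10¹⁰)^(1/4) = 339 K.

T_ss ≈ 339 K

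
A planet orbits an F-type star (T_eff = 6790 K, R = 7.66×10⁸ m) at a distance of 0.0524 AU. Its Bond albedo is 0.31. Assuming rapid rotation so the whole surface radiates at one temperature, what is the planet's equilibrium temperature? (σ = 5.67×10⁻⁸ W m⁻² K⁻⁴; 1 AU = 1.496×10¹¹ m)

T_eq ≈ 1370 K

d = 0.0524 AU = 7.84×10⁹ m.
L = 4πR_⋆²σT_⋆⁴ = 4π(7.66×10⁸)² × 5.67×10⁻⁸ × (6790)⁴ = 8.89×10²⁶ W.
S = L/(4πd²) = 1.15×10⁶ W m⁻².
Energy balance: absorbed = emitted ⇒ πR²·S(1−A) = 4πR²·σT_eq⁴, so T_eq⁴ = S(1−A)/(4σ).
T_eq = [1.15×10⁶ × 0.69 / (4 × 5.67×10⁻⁸)]^(1/4) = (3.50×10¹²)^(1/4) = 1370 K.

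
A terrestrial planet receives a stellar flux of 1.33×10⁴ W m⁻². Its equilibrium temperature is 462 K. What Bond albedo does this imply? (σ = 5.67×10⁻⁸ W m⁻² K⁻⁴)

A ≈ 0.22

From T_eq⁴ = S(1−A)/(4σ): 1−A = 4σT_eq⁴/S.
1−A = 4 × 5.67×10⁻⁸ × (462)⁴ / 1.33×10⁴ = 0.777.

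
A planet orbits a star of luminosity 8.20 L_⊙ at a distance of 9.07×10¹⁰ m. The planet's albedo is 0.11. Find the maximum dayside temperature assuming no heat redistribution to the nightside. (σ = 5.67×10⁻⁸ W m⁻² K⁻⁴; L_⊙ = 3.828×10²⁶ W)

L = 8.20 × 3.828×10²⁶ = 3.14×10²⁷ W.
Flux: S = L/(4πd²) = 3.14×10²⁷/(4π×(9.07×10¹⁰)²) = 3.04×10⁴ W m⁻².
With no redistribution each surface element balances locally: S(1−A) = σT⁴.
T = [3.04×10⁴ × 0.89 / 5.67×10⁻⁸]^(1/4) = (4.77×10¹¹)^(1/4) = 831 K.

T_ss ≈ 831 K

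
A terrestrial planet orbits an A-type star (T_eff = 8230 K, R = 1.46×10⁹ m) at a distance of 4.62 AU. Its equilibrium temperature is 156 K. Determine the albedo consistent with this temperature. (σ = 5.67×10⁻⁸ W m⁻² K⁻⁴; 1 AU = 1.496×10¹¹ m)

d = 4.62 AU = 6.91×10¹¹ m.
L = 4πR_⋆²σT_⋆⁴ = 4π(1.46×10⁹)² × 5.67×10⁻⁸ × (8230)⁴ = 6.97×10²⁷ W.
S = L/(4πd²) = 1160 W m⁻².
From T_eq⁴ = S(1−A)/(4σ): 1−A = 4σT_eq⁴/S.
1−A = 4 × 5.67×10⁻⁸ × (156)⁴ / 1160 = 0.116.

A ≈ 0.88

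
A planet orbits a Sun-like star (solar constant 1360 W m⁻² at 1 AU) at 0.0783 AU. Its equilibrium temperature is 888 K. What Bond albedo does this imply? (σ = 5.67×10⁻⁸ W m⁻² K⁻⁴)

A ≈ 0.36

Flux at 0.0783 AU: S = 1360/0.0783² = 2.22×10⁵ W m⁻².
From T_eq⁴ = S(1−A)/(4σ): 1−A = 4σT_eq⁴/S.
1−A = 4 × 5.67×10⁻⁸ × (888)⁴ / 2.22×10⁵ = 0.636.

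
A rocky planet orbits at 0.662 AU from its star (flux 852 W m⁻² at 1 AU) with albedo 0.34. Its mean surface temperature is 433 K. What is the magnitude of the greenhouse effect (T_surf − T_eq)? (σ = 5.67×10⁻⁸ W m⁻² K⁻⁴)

ΔT ≈ 158.7 K

S = 852/0.662² = 1944 W m⁻².
T_eq = [S(1−A)/(4σ)]^(1/4) = [1944×0.66/(4×5.67×10⁻⁸)]^(1/4) = 274.3 K.
ΔT = T_surf − T_eq = 433 − 274.3.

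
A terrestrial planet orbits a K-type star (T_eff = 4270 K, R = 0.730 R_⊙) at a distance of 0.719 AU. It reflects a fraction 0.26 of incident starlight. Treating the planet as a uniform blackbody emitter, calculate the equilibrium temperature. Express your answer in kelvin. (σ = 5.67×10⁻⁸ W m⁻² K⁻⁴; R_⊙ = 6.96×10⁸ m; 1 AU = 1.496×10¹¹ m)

T_eq ≈ 192 K

R_⋆ = 0.730 × 6.96×10⁸ = 5.08×10⁸ m.
d = 0.719 AU = 1.08×10¹¹ m.
L = 4πR_⋆²σT_⋆⁴ = 4π(5.08×10⁸)² × 5.67×10⁻⁸ × (4270)⁴ = 6.11×10²⁵ W.
S = L/(4πd²) = 421 W m⁻².
Energy balance: absorbed = emitted ⇒ πR²·S(1−A) = 4πR²·σT_eq⁴, so T_eq⁴ = S(1−A)/(4σ).
T_eq = [421 × 0.74 / (4 × 5.67×10⁻⁸)]^(1/4) = (1.37×10⁹)^(1/4) = 192 K.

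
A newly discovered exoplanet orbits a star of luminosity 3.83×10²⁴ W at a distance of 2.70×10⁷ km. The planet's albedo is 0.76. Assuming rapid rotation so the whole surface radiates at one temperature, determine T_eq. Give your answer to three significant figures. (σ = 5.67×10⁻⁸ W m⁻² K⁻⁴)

T_eq ≈ 145 K

d = 2.70×10⁷ km = 2.70×10¹⁰ m.
Flux: S = L/(4πd²) = 3.83×10²⁴/(4π×(2.70×10¹⁰)²) = 418 W m⁻².
Energy balance: absorbed = emitted ⇒ πR²·S(1−A) = 4πR²·σT_eq⁴, so T_eq⁴ = S(1−A)/(4σ).
T_eq = [418 × 0.24 / (4 × 5.67×10⁻⁸)]^(1/4) = (4.42×10⁸)^(1/4) = 145 K.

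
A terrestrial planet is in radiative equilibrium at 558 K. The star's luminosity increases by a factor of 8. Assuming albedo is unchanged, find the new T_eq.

T_eq ∝ L^(1/4) · d^(−1/2).
T′ = 558 × 8^(1/4) = 938 K.

T_eq ≈ 938 K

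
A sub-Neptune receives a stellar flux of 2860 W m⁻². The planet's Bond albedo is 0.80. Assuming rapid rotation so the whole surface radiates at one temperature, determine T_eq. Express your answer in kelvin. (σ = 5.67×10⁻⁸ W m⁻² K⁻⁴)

Energy balance: absorbed = emitted ⇒ πR²·S(1−A) = 4πR²·σT_eq⁴, so T_eq⁴ = S(1−A)/(4σ).
T_eq = [2860 × 0.20 / (4 × 5.67×10⁻⁸)]^(1/4) = (2.52×10⁹)^(1/4) = 224 K.

T_eq ≈ 224 K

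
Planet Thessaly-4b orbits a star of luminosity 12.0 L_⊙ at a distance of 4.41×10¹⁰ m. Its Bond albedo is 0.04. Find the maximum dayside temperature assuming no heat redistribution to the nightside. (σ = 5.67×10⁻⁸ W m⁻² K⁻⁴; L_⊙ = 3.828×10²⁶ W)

L = 12.0 × 3.828×10²⁶ = 4.59×10²⁷ W.
Flux: S = L/(4πd²) = 4.59×10²⁷/(4π×(4.41×10¹⁰)²) = 1.88×10⁵ W m⁻².
With no redistribution each surface element balances locally: S(1−A) = σT⁴.
T = [1.88×10⁵ × 0.96 / 5.67×10⁻⁸]^(1/4) = (3.18×10¹²)^(1/4) = 1340 K.

T_ss ≈ 1340 K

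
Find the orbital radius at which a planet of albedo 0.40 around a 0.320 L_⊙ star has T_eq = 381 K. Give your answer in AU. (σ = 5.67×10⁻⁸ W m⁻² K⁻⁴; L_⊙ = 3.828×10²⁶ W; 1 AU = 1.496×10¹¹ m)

d ≈ 0.234 AU

L = 0.320 × 3.828×10²⁶ = 1.22×10²⁶ W.
From T_eq⁴ = L(1−A)/(16πσd²): d = √[L(1−A)/(16πσT_eq⁴)].
d = √[1.22×10²⁶ × 0.60 / (16π × 5.67×10⁻⁸ × (381)⁴)] = 3.50×10¹⁰ m = 0.234 AU.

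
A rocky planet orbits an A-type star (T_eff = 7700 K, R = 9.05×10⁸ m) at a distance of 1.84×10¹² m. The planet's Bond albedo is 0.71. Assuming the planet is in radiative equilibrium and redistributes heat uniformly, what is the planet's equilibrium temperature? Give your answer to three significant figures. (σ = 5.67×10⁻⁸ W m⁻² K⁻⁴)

T_eq ≈ 88.6 K

L = 4πR_⋆²σT_⋆⁴ = 4π(9.05×10⁸)² × 5.67×10⁻⁸ × (7700)⁴ = 2.05×10²⁷ W.
S = L/(4πd²) = 48.2 W m⁻².
Energy balance: absorbed = emitted ⇒ πR²·S(1−A) = 4πR²·σT_eq⁴, so T_eq⁴ = S(1−A)/(4σ).
T_eq = [48.2 × 0.29 / (4 × 5.67×10⁻⁸)]^(1/4) = (6.17×10⁷)^(1/4) = 88.6 K.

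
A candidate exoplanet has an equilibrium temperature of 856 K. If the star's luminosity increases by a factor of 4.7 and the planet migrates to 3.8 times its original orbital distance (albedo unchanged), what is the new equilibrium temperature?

T_eq ≈ 647 K

T_eq ∝ L^(1/4) · d^(−1/2).
T′ = 856 × 4.7^(1/4) / 3.8^(1/2) = 647 K.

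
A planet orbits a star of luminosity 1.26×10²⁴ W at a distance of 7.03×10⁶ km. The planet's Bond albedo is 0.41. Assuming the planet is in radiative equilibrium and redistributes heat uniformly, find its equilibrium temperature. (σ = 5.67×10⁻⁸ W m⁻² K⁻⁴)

T_eq ≈ 270 K

d = 7.03×10⁶ km = 7.03×10⁹ m.
Flux: S = L/(4πd²) = 1.26×10²⁴/(4π×(7.03×10⁹)²) = 2030 W m⁻².
Energy balance: absorbed = emitted ⇒ πR²·S(1−A) = 4πR²·σT_eq⁴, so T_eq⁴ = S(1−A)/(4σ).
T_eq = [2030 × 0.59 / (4 × 5.67×10⁻⁸)]^(1/4) = (5.28×10⁹)^(1/4) = 270 K.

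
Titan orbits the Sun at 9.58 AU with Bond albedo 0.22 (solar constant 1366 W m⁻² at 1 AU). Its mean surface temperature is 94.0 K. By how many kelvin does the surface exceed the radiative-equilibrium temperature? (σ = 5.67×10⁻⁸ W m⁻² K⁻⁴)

ΔT ≈ 9.4 K

S = 1366/9.58² = 14.88 W m⁻².
T_eq = [S(1−A)/(4σ)]^(1/4) = [14.88×0.78/(4×5.67×10⁻⁸)]^(1/4) = 84.6 K.
ΔT = T_surf − T_eq = 94 − 84.6.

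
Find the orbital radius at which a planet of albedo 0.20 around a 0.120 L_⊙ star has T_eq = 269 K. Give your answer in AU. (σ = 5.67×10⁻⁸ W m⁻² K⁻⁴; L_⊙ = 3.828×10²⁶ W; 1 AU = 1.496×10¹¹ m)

d ≈ 0.332 AU

L = 0.120 × 3.828×10²⁶ = 4.59×10²⁵ W.
From T_eq⁴ = L(1−A)/(16πσd²): d = √[L(1−A)/(16πσT_eq⁴)].
d = √[4.59×10²⁵ × 0.80 / (16π × 5.67×10⁻⁸ × (269)⁴)] = 4.96×10¹⁰ m = 0.332 AU.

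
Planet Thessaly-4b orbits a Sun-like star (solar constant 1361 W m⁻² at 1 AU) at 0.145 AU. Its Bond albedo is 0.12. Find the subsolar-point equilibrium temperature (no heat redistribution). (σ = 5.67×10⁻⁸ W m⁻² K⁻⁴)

Flux at 0.145 AU: S = 1361/0.145² = 6.47×10⁴ W m⁻².
At the subsolar point the surface absorbs S(1−A) and emits σT⁴ per unit area — no factor of 4, since only the local patch is in balance.
T = [6.47×10⁴ × 0.88 / 5.67×10⁻⁸]^(1/4) = (1.00×10¹²)^(1/4) = 1000 K.

T_ss ≈ 1000 K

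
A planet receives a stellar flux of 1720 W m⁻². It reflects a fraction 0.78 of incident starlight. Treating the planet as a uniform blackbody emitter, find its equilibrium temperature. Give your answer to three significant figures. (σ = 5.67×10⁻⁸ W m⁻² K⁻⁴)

Energy balance: absorbed = emitted ⇒ πR²·S(1−A) = 4πR²·σT_eq⁴, so T_eq⁴ = S(1−A)/(4σ).
T_eq = [1720 × 0.22 / (4 × 5.67×10⁻⁸)]^(1/4) = (1.67×10⁹)^(1/4) = 202 K.

T_eq ≈ 202 K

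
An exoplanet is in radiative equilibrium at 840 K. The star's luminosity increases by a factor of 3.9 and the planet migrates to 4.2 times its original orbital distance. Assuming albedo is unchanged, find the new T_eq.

T_eq ≈ 576 K

T_eq ∝ L^(1/4) · d^(−1/2).
T′ = 840 × 3.9^(1/4) / 4.2^(1/2) = 576 K.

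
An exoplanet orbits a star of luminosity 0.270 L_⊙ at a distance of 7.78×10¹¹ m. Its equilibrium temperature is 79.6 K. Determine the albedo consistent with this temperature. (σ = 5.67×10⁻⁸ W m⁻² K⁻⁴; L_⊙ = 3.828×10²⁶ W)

A ≈ 0.33

L = 0.270 × 3.828×10²⁶ = 1.03×10²⁶ W.
Flux: S = L/(4πd²) = 1.03×10²⁶/(4π×(7.78×10¹¹)²) = 13.6 W m⁻².
From T_eq⁴ = S(1−A)/(4σ): 1−A = 4σT_eq⁴/S.
1−A = 4 × 5.67×10⁻⁸ × (79.6)⁴ / 13.6 = 0.670.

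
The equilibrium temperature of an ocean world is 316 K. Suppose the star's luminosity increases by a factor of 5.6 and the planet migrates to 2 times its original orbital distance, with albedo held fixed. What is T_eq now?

T_eq ≈ 344 K

T_eq ∝ L^(1/4) · d^(−1/2).
T′ = 316 × 5.6^(1/4) / 2^(1/2) = 344 K.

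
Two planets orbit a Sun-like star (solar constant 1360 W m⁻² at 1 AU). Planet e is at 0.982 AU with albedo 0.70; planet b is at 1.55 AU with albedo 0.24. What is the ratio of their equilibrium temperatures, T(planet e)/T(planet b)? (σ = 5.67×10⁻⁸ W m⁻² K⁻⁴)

T_eq = [S₀(1−A)/(4σd²)]^(1/4), so T ∝ (1−A)^(1/4) / √d.
T₁ = [1360×0.30/(4×5.67×10⁻⁸×0.982²)]^(1/4) = 207.83 K.
T₂ = [1360×0.76/(4×5.67×10⁻⁸×1.55²)]^(1/4) = 208.69 K.

T₁/T₂ ≈ 0.996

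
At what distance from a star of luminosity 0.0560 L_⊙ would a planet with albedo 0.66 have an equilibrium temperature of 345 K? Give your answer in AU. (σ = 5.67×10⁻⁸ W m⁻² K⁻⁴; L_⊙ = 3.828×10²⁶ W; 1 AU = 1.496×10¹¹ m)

L = 0.0560 × 3.828×10²⁶ = 2.14×10²⁵ W.
From T_eq⁴ = L(1−A)/(16πσd²): d = √[L(1−A)/(16πσT_eq⁴)].
d = √[2.14×10²⁵ × 0.34 / (16π × 5.67×10⁻⁸ × (345)⁴)] = 1.34×10¹⁰ m = 0.0898 AU.

d ≈ 0.0898 AU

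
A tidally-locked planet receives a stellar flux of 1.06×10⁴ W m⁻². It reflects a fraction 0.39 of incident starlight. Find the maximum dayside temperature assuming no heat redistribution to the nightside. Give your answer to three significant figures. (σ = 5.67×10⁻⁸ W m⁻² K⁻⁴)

With no redistribution each surface element balances locally: S(1−A) = σT⁴.
T = [1.06×10⁴ × 0.61 / 5.67×10⁻⁸]^(1/4) = (1.14×10¹¹)^(1/4) = 581 K.

T_ss ≈ 581 K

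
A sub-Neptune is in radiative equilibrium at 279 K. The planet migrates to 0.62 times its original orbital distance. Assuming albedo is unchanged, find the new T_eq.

T_eq ≈ 354 K

T_eq ∝ L^(1/4) · d^(−1/2).
T′ = 279 / 0.62^(1/2) = 354 K.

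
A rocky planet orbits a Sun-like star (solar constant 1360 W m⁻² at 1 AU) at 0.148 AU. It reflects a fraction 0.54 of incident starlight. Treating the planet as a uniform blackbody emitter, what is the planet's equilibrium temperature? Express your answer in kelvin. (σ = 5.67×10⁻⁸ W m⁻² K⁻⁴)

T_eq ≈ 596 K

Flux at 0.148 AU: S = 1360/0.148² = 6.21×10⁴ W m⁻².
Energy balance: absorbed = emitted ⇒ πR²·S(1−A) = 4πR²·σT_eq⁴, so T_eq⁴ = S(1−A)/(4σ).
T_eq = [6.21×10⁴ × 0.46 / (4 × 5.67×10⁻⁸)]^(1/4) = (1.26×10¹¹)^(1/4) = 596 K.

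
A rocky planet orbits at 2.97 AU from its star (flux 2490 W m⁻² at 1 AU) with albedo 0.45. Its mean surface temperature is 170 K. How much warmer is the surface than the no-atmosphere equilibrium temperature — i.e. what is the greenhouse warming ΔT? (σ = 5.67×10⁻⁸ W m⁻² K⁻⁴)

ΔT ≈ 8.2 K

S = 2490/2.97² = 282.3 W m⁻².
T_eq = [S(1−A)/(4σ)]^(1/4) = [282.3×0.55/(4×5.67×10⁻⁸)]^(1/4) = 161.8 K.
ΔT = T_surf − T_eq = 170 − 161.8.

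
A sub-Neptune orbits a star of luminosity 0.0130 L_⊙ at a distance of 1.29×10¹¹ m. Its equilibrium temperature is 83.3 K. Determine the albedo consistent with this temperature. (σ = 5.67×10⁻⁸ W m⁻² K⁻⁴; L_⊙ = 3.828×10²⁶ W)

L = 0.0130 × 3.828×10²⁶ = 4.98×10²⁴ W.
Flux: S = L/(4πd²) = 4.98×10²⁴/(4π×(1.29×10¹¹)²) = 23.8 W m⁻².
From T_eq⁴ = S(1−A)/(4σ): 1−A = 4σT_eq⁴/S.
1−A = 4 × 5.67×10⁻⁸ × (83.3)⁴ / 23.8 = 0.459.

A ≈ 0.54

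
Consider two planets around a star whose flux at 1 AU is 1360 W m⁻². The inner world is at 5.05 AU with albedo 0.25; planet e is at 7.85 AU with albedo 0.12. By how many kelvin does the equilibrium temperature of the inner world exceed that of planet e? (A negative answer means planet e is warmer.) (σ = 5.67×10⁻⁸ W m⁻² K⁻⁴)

ΔT ≈ 19.0 K

T_eq = [S₀(1−A)/(4σd²)]^(1/4), so T ∝ (1−A)^(1/4) / √d.
T₁ = [1360×0.75/(4×5.67×10⁻⁸×5.05²)]^(1/4) = 115.24 K.
T₂ = [1360×0.88/(4×5.67×10⁻⁸×7.85²)]^(1/4) = 96.20 K.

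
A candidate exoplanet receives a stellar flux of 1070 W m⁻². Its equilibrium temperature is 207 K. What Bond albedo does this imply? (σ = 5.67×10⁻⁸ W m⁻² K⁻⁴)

A ≈ 0.61

From T_eq⁴ = S(1−A)/(4σ): 1−A = 4σT_eq⁴/S.
1−A = 4 × 5.67×10⁻⁸ × (207)⁴ / 1070 = 0.389.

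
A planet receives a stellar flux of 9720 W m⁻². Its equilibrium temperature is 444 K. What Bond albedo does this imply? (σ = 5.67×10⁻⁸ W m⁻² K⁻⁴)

From T_eq⁴ = S(1−A)/(4σ): 1−A = 4σT_eq⁴/S.
1−A = 4 × 5.67×10⁻⁸ × (444)⁴ / 9720 = 0.907.

A ≈ 0.09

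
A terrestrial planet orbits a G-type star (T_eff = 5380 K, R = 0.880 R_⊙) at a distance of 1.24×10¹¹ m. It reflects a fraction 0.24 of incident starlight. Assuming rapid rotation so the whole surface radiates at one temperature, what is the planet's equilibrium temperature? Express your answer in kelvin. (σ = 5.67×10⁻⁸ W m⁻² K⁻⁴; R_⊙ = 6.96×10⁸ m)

R_⋆ = 0.880 × 6.96×10⁸ = 6.12×10⁸ m.
L = 4πR_⋆²σT_⋆⁴ = 4π(6.12×10⁸)² × 5.67×10⁻⁸ × (5380)⁴ = 2.24×10²⁶ W.
S = L/(4πd²) = 1160 W m⁻².
Energy balance: absorbed = emitted ⇒ πR²·S(1−A) = 4πR²·σT_eq⁴, so T_eq⁴ = S(1−A)/(4σ).
T_eq = [1160 × 0.76 / (4 × 5.67×10⁻⁸)]^(1/4) = (3.88×10⁹)^(1/4) = 250 K.

T_eq ≈ 250 K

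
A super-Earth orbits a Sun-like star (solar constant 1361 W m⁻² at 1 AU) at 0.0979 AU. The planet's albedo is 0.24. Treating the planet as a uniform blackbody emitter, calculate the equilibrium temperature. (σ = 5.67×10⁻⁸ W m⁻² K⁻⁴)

T_eq ≈ 831 K

Flux at 0.0979 AU: S = 1361/0.0979² = 1.42×10⁵ W m⁻².
Energy balance: absorbed = emitted ⇒ πR²·S(1−A) = 4πR²·σT_eq⁴, so T_eq⁴ = S(1−A)/(4σ).
T_eq = [1.42×10⁵ × 0.76 / (4 × 5.67×10⁻⁸)]^(1/4) = (4.76×10¹¹)^(1/4) = 831 K.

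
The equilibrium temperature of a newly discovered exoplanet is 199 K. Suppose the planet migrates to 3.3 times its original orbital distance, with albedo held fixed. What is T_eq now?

T_eq ∝ L^(1/4) · d^(−1/2).
T′ = 199 / 3.3^(1/2) = 110 K.

T_eq ≈ 110 K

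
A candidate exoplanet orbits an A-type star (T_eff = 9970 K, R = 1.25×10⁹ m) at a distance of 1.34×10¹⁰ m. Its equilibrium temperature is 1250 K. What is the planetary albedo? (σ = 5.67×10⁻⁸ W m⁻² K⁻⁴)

A ≈ 0.89

L = 4πR_⋆²σT_⋆⁴ = 4π(1.25×10⁹)² × 5.67×10⁻⁸ × (9970)⁴ = 1.10×10²⁸ W.
S = L/(4πd²) = 4.87×10⁶ W m⁻².
From T_eq⁴ = S(1−A)/(4σ): 1−A = 4σT_eq⁴/S.
1−A = 4 × 5.67×10⁻⁸ × (1250)⁴ / 4.87×10⁶ = 0.114.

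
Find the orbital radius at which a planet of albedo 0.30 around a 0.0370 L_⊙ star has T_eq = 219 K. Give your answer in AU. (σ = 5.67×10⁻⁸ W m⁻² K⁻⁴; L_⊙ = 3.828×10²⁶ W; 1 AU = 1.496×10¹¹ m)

L = 0.0370 × 3.828×10²⁶ = 1.42×10²⁵ W.
From T_eq⁴ = L(1−A)/(16πσd²): d = √[L(1−A)/(16πσT_eq⁴)].
d = √[1.42×10²⁵ × 0.70 / (16π × 5.67×10⁻⁸ × (219)⁴)] = 3.89×10¹⁰ m = 0.260 AU.

d ≈ 0.260 AU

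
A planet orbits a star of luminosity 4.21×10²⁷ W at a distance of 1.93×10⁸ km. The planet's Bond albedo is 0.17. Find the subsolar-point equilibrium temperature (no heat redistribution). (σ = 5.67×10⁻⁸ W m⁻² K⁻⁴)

d = 1.93×10⁸ km = 1.93×10¹¹ m.
Flux: S = L/(4πd²) = 4.21×10²⁷/(4π×(1.93×10¹¹)²) = 8990 W m⁻².
At the subsolar point the surface absorbs S(1−A) and emits σT⁴ per unit area — no factor of 4, since only the local patch is in balance.
T = [8990 × 0.83 / 5.67×10⁻⁸]^(1/4) = (1.32×10¹¹)^(1/4) = 602 K.

T_ss ≈ 602 K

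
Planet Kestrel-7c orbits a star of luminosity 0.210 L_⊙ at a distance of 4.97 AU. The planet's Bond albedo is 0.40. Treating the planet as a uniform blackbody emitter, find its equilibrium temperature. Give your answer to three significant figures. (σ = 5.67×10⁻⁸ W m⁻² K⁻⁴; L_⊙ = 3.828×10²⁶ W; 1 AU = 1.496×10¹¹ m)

d = 4.97 AU = 7.44×10¹¹ m.
L = 0.210 × 3.828×10²⁶ = 8.04×10²⁵ W.
Flux: S = L/(4πd²) = 8.04×10²⁵/(4π×(7.44×10¹¹)²) = 11.6 W m⁻².
Energy balance: absorbed = emitted ⇒ πR²·S(1−A) = 4πR²·σT_eq⁴, so T_eq⁴ = S(1−A)/(4σ).
T_eq = [11.6 × 0.60 / (4 × 5.67×10⁻⁸)]^(1/4) = (3.06×10⁷)^(1/4) = 74.4 K.

T_eq ≈ 74.4 K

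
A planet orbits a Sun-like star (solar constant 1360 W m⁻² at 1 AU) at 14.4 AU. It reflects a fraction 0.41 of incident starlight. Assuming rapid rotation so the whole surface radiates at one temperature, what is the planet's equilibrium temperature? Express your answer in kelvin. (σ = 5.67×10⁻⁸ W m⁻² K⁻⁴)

Flux at 14.4 AU: S = 1360/14.4² = 6.56 W m⁻².
Energy balance: absorbed = emitted ⇒ πR²·S(1−A) = 4πR²·σT_eq⁴, so T_eq⁴ = S(1−A)/(4σ).
T_eq = [6.56 × 0.59 / (4 × 5.67×10⁻⁸)]^(1/4) = (1.71×10⁷)^(1/4) = 64.3 K.

T_eq ≈ 64.3 K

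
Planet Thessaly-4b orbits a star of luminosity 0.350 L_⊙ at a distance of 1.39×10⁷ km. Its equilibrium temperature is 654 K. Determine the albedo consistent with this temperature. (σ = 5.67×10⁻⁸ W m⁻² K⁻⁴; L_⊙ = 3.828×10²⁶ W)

A ≈ 0.25

d = 1.39×10⁷ km = 1.39×10¹⁰ m.
L = 0.350 × 3.828×10²⁶ = 1.34×10²⁶ W.
Flux: S = L/(4πd²) = 1.34×10²⁶/(4π×(1.39×10¹⁰)²) = 5.52×10⁴ W m⁻².
From T_eq⁴ = S(1−A)/(4σ): 1−A = 4σT_eq⁴/S.
1−A = 4 × 5.67×10⁻⁸ × (654)⁴ / 5.52×10⁴ = 0.752.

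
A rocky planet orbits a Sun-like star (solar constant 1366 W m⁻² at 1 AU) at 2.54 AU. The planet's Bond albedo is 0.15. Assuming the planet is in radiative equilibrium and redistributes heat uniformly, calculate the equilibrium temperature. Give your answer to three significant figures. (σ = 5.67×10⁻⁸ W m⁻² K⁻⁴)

Flux at 2.54 AU: S = 1366/2.54² = 212 W m⁻².
Energy balance: absorbed = emitted ⇒ πR²·S(1−A) = 4πR²·σT_eq⁴, so T_eq⁴ = S(1−A)/(4σ).
T_eq = [212 × 0.85 / (4 × 5.67×10⁻⁸)]^(1/4) = (7.94×10⁸)^(1/4) = 168 K.

T_eq ≈ 168 K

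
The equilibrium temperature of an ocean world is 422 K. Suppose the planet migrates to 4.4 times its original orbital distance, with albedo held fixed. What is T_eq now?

T_eq ≈ 201 K

T_eq ∝ L^(1/4) · d^(−1/2).
T′ = 422 / 4.4^(1/2) = 201 K.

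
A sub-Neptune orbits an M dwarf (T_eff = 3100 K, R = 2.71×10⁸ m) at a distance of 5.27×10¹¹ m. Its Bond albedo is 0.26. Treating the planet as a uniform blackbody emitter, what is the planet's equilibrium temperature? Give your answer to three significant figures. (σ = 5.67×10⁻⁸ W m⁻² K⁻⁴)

L = 4πR_⋆²σT_⋆⁴ = 4π(2.71×10⁸)² × 5.67×10⁻⁸ × (3100)⁴ = 4.83×10²⁴ W.
S = L/(4πd²) = 1.38 W m⁻².
Energy balance: absorbed = emitted ⇒ πR²·S(1−A) = 4πR²·σT_eq⁴, so T_eq⁴ = S(1−A)/(4σ).
T_eq = [1.38 × 0.74 / (4 × 5.67×10⁻⁸)]^(1/4) = (4.52×10⁶)^(1/4) = 46.1 K.

T_eq ≈ 46.1 K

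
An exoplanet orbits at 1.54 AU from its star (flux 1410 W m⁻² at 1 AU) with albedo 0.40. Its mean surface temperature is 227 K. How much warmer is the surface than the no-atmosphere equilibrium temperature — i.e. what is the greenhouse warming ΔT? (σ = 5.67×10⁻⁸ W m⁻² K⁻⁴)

ΔT ≈ 27.9 K

S = 1410/1.54² = 594.5 W m⁻².
T_eq = [S(1−A)/(4σ)]^(1/4) = [594.5×0.60/(4×5.67×10⁻⁸)]^(1/4) = 199.1 K.
ΔT = T_surf − T_eq = 227 − 199.1.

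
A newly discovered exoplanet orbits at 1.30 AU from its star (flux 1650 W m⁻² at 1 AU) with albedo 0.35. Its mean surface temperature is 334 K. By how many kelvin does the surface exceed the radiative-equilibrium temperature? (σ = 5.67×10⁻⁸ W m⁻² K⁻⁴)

ΔT ≈ 104.0 K

S = 1650/1.30² = 976.3 W m⁻².
T_eq = [S(1−A)/(4σ)]^(1/4) = [976.3×0.65/(4×5.67×10⁻⁸)]^(1/4) = 230.0 K.
ΔT = T_surf − T_eq = 334 − 230.0.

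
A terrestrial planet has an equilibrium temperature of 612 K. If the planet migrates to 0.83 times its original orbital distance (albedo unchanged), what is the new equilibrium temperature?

T_eq ∝ L^(1/4) · d^(−1/2).
T′ = 612 / 0.83^(1/2) = 672 K.

T_eq ≈ 672 K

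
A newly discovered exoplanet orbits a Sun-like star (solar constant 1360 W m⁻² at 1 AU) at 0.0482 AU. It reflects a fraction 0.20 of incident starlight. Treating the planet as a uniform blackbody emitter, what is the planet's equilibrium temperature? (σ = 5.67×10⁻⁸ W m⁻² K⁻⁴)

T_eq ≈ 1200 K

Flux at 0.0482 AU: S = 1360/0.0482² = 5.85×10⁵ W m⁻².
Energy balance: absorbed = emitted ⇒ πR²·S(1−A) = 4πR²·σT_eq⁴, so T_eq⁴ = S(1−A)/(4σ).
T_eq = [5.85×10⁵ × 0.80 / (4 × 5.67×10⁻⁸)]^(1/4) = (2.06×10¹²)^(1/4) = 1200 K.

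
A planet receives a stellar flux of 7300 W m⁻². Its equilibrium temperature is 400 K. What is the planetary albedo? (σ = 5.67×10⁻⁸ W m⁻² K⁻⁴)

A ≈ 0.20

From T_eq⁴ = S(1−A)/(4σ): 1−A = 4σT_eq⁴/S.
1−A = 4 × 5.67×10⁻⁸ × (400)⁴ / 7300 = 0.795.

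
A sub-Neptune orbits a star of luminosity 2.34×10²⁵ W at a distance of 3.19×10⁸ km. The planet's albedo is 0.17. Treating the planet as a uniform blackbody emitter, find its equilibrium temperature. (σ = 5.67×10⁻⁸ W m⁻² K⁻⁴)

T_eq ≈ 90.5 K

d = 3.19×10⁸ km = 3.19×10¹¹ m.
Flux: S = L/(4πd²) = 2.34×10²⁵/(4π×(3.19×10¹¹)²) = 18.3 W m⁻².
Energy balance: absorbed = emitted ⇒ πR²·S(1−A) = 4πR²·σT_eq⁴, so T_eq⁴ = S(1−A)/(4σ).
T_eq = [18.3 × 0.83 / (4 × 5.67×10⁻⁸)]^(1/4) = (6.70×10⁷)^(1/4) = 90.5 K.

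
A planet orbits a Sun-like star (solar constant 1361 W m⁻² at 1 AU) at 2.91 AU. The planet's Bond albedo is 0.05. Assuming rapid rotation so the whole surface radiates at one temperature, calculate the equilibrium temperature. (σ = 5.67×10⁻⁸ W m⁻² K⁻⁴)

T_eq ≈ 161 K

Flux at 2.91 AU: S = 1361/2.91² = 161 W m⁻².
Energy balance: absorbed = emitted ⇒ πR²·S(1−A) = 4πR²·σT_eq⁴, so T_eq⁴ = S(1−A)/(4σ).
T_eq = [161 × 0.95 / (4 × 5.67×10⁻⁸)]^(1/4) = (6.73×10⁸)^(1/4) = 161 K.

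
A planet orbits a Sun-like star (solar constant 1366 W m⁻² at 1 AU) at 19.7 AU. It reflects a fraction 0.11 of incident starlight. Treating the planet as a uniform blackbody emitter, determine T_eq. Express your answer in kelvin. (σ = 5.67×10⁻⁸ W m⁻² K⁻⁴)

Flux at 19.7 AU: S = 1366/19.7² = 3.52 W m⁻².
Energy balance: absorbed = emitted ⇒ πR²·S(1−A) = 4πR²·σT_eq⁴, so T_eq⁴ = S(1−A)/(4σ).
T_eq = [3.52 × 0.89 / (4 × 5.67×10⁻⁸)]^(1/4) = (1.38×10⁷)^(1/4) = 61.0 K.

T_eq ≈ 61.0 K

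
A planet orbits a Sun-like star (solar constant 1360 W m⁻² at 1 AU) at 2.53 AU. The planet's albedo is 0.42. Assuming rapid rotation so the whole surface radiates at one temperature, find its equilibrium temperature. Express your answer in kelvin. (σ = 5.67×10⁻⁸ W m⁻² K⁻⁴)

T_eq ≈ 153 K

Flux at 2.53 AU: S = 1360/2.53² = 212 W m⁻².
Energy balance: absorbed = emitted ⇒ πR²·S(1−A) = 4πR²·σT_eq⁴, so T_eq⁴ = S(1−A)/(4σ).
T_eq = [212 × 0.58 / (4 × 5.67×10⁻⁸)]^(1/4) = (5.43×10⁸)^(1/4) = 153 K.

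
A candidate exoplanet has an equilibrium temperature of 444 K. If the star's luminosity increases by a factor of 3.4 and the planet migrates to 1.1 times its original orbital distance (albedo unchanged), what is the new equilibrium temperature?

T_eq ∝ L^(1/4) · d^(−1/2).
T′ = 444 × 3.4^(1/4) / 1.1^(1/2) = 575 K.

T_eq ≈ 575 K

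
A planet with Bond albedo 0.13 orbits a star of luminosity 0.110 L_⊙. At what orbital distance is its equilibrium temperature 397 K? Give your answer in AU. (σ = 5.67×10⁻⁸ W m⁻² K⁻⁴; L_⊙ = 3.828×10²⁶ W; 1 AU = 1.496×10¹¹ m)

L = 0.110 × 3.828×10²⁶ = 4.21×10²⁵ W.
From T_eq⁴ = L(1−A)/(16πσd²): d = √[L(1−A)/(16πσT_eq⁴)].
d = √[4.21×10²⁵ × 0.87 / (16π × 5.67×10⁻⁸ × (397)⁴)] = 2.27×10¹⁰ m = 0.152 AU.

d ≈ 0.152 AU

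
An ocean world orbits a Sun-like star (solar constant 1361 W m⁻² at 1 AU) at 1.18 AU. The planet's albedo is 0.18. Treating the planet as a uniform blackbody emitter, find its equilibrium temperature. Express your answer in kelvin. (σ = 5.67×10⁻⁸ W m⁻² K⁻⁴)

T_eq ≈ 244 K

Flux at 1.18 AU: S = 1361/1.18² = 977 W m⁻².
Energy balance: absorbed = emitted ⇒ πR²·S(1−A) = 4πR²·σT_eq⁴, so T_eq⁴ = S(1−A)/(4σ).
T_eq = [977 × 0.82 / (4 × 5.67×10⁻⁸)]^(1/4) = (3.53×10⁹)^(1/4) = 244 K.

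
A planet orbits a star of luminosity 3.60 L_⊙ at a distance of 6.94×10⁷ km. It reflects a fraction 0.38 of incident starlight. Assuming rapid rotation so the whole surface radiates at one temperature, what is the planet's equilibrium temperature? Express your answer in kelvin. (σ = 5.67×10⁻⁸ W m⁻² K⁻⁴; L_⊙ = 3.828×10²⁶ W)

T_eq ≈ 499 K

d = 6.94×10⁷ km = 6.94×10¹⁰ m.
L = 3.60 × 3.828×10²⁶ = 1.38×10²⁷ W.
Flux: S = L/(4πd²) = 1.38×10²⁷/(4π×(6.94×10¹⁰)²) = 2.28×10⁴ W m⁻².
Energy balance: absorbed = emitted ⇒ πR²·S(1−A) = 4πR²·σT_eq⁴, so T_eq⁴ = S(1−A)/(4σ).
T_eq = [2.28×10⁴ × 0.62 / (4 × 5.67×10⁻⁸)]^(1/4) = (6.22×10¹⁰)^(1/4) = 499 K.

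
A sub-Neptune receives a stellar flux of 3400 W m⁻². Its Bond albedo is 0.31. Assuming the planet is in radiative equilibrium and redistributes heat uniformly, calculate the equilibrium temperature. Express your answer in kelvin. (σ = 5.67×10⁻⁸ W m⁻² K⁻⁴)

Energy balance: absorbed = emitted ⇒ πR²·S(1−A) = 4πR²·σT_eq⁴, so T_eq⁴ = S(1−A)/(4σ).
T_eq = [3400 × 0.69 / (4 × 5.67×10⁻⁸)]^(1/4) = (1.03×10¹⁰)^(1/4) = 319 K.

T_eq ≈ 319 K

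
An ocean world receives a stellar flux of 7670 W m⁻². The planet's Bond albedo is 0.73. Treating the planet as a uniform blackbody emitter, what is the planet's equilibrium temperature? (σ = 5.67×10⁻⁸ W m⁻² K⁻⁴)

T_eq ≈ 309 K

Energy balance: absorbed = emitted ⇒ πR²·S(1−A) = 4πR²·σT_eq⁴, so T_eq⁴ = S(1−A)/(4σ).
T_eq = [7670 × 0.27 / (4 × 5.67×10⁻⁸)]^(1/4) = (9.13×10⁹)^(1/4) = 309 K.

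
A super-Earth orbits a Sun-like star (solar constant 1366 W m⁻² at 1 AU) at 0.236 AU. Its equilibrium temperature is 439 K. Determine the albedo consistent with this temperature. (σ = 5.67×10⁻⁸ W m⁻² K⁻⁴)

Flux at 0.236 AU: S = 1366/0.236² = 2.45×10⁴ W m⁻².
From T_eq⁴ = S(1−A)/(4σ): 1−A = 4σT_eq⁴/S.
1−A = 4 × 5.67×10⁻⁸ × (439)⁴ / 2.45×10⁴ = 0.343.

A ≈ 0.66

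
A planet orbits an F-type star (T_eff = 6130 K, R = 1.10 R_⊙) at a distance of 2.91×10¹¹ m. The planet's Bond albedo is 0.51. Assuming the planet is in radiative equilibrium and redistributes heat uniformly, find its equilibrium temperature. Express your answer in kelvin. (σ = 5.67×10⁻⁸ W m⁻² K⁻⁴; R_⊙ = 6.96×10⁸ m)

R_⋆ = 1.10 × 6.96×10⁸ = 7.66×10⁸ m.
L = 4πR_⋆²σT_⋆⁴ = 4π(7.66×10⁸)² × 5.67×10⁻⁸ × (6130)⁴ = 5.90×10²⁶ W.
S = L/(4πd²) = 554 W m⁻².
Energy balance: absorbed = emitted ⇒ πR²·S(1−A) = 4πR²·σT_eq⁴, so T_eq⁴ = S(1−A)/(4σ).
T_eq = [554 × 0.49 / (4 × 5.67×10⁻⁸)]^(1/4) = (1.20×10⁹)^(1/4) = 186 K.

T_eq ≈ 186 K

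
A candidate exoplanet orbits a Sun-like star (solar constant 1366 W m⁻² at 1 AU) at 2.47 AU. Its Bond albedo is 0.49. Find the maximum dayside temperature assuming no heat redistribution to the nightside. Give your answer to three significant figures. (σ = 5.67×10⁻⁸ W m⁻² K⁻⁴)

T_ss ≈ 212 K

Flux at 2.47 AU: S = 1366/2.47² = 224 W m⁻².
With no redistribution each surface element balances locally: S(1−A) = σT⁴.
T = [224 × 0.51 / 5.67×10⁻⁸]^(1/4) = (2.01×10⁹)^(1/4) = 212 K.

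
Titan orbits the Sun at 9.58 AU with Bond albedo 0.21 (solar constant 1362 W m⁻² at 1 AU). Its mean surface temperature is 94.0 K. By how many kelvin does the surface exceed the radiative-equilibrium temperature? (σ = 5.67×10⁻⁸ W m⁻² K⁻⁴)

S = 1362/9.58² = 14.84 W m⁻².
T_eq = [S(1−A)/(4σ)]^(1/4) = [14.84×0.79/(4×5.67×10⁻⁸)]^(1/4) = 84.8 K.
ΔT = T_surf − T_eq = 94 − 84.8.

ΔT ≈ 9.2 K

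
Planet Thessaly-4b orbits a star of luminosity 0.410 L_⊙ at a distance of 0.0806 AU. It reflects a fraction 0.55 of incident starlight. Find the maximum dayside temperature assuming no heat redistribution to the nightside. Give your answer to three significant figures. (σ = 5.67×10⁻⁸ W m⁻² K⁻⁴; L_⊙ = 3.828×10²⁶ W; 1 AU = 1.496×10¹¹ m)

T_ss ≈ 909 K

d = 0.0806 AU = 1.21×10¹⁰ m.
L = 0.410 × 3.828×10²⁶ = 1.57×10²⁶ W.
Flux: S = L/(4πd²) = 1.57×10²⁶/(4π×(1.21×10¹⁰)²) = 8.59×10⁴ W m⁻².
With no redistribution each surface element balances locally: S(1−A) = σT⁴.
T = [8.59×10⁴ × 0.45 / 5.67×10⁻⁸]^(1/4) = (6.82×10¹¹)^(1/4) = 909 K.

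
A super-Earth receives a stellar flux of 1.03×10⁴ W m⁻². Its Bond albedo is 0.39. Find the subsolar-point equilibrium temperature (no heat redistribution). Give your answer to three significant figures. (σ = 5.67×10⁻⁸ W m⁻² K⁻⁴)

At the subsolar point the surface absorbs S(1−A) and emits σT⁴ per unit area — no factor of 4, since only the local patch is in balance.
T = [1.03×10⁴ × 0.61 / 5.67×10⁻⁸]^(1/4) = (1.11×10¹¹)^(1/4) = 577 K.

T_ss ≈ 577 K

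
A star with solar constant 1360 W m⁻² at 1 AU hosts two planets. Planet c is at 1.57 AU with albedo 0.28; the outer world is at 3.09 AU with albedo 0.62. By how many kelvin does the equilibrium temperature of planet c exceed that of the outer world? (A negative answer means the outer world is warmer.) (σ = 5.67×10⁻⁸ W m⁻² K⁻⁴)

ΔT ≈ 80.3 K

T_eq = [S₀(1−A)/(4σd²)]^(1/4), so T ∝ (1−A)^(1/4) / √d.
T₁ = [1360×0.72/(4×5.67×10⁻⁸×1.57²)]^(1/4) = 204.58 K.
T₂ = [1360×0.38/(4×5.67×10⁻⁸×3.09²)]^(1/4) = 124.29 K.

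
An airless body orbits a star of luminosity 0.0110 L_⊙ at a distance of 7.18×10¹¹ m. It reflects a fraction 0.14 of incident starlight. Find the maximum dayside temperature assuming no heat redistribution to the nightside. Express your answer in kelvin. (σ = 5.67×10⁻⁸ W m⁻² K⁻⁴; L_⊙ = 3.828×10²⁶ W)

L = 0.0110 × 3.828×10²⁶ = 4.21×10²⁴ W.
Flux: S = L/(4πd²) = 4.21×10²⁴/(4π×(7.18×10¹¹)²) = 0.650 W m⁻².
With no redistribution each surface element balances locally: S(1−A) = σT⁴.
T = [0.650 × 0.86 / 5.67×10⁻⁸]^(1/4) = (9.86×10⁶)^(1/4) = 56.0 K.

T_ss ≈ 56.0 K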